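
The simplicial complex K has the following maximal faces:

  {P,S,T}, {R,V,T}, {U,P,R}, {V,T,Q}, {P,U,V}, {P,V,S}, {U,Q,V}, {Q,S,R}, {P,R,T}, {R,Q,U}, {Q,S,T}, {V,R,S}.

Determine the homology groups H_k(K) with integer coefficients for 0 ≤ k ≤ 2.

Take the total order P < Q < R < S < T < U < V on the vertex set. Then K (dimension 2) consists of the simplices:

  0-simplices (7): P, Q, R, S, T, U, V
  1-simplices (18): PR, PS, PT, PU, PV, QR, QS, QT, QU, QV, RS, RT, RU, RV, ST, SV, TV, UV
  2-simplices (12): PRT, PRU, PST, PSV, PUV, QRS, QRU, QST, QTV, QUV, RSV, RTV

so the chain groups are C_0 ≅ Z^7, C_1 ≅ Z^18, C_2 ≅ Z^12.

∂_1: C_1 → C_0 maps an edge to its endpoints' difference, ∂[p,q] = q − p. For instance
  ∂PV = V − P.
The resulting 7×18 matrix has rank 6, and its Smith normal form has invariant factors (1,1,1,1,1,1).

The boundary map ∂_2: C_2 → C_1 acts by ∂[p,q,r] = [q,r] − [p,r] + [p,q]. For instance
  ∂RSV = SV − RV + RS,
  ∂PRT = RT − PT + PR.
The 18×12 boundary matrix has rank 12 and Smith normal form diag(1,1,1,1,1,1,1,1,1,1,1,2).

Computing H_k = (kernel of ∂_k) / (image of ∂_{k+1}):

  H_0: rank C_0 − rank ∂_1 = 7 − 6 = 1, and the invariant factors of ∂_1 are all 1, so H_0 = Z.
  H_1: rank ker ∂_1 − rank ∂_2 = (18 − 6) − 12 = 0, and ∂_2 has invariant factor 2 > 1, so H_1 = Z/2.
  H_2: rank ker ∂_2 − rank ∂_3 = (12 − 12) − 0 = 0, and there is no ∂_3, so H_2 = 0.

As a check, the Euler characteristic is 7 − 18 + 12 = 1, which agrees with 1 − 0 + 0 = 1.
(K is a triangulation of the real projective plane RP^2.)

H_0 = Z,  H_1 = Z/2,  H_2 = 0.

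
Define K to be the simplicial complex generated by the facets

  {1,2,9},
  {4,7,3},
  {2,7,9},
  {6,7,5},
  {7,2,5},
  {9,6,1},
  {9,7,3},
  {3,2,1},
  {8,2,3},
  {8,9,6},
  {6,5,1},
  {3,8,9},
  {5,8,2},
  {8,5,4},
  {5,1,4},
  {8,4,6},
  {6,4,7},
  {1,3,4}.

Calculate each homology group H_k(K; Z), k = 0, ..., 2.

Order the vertices as 1 < 2 < 3 < 4 < 5 < 6 < 7 < 8 < 9. Listing each simplex with vertices in this order, K has dimension 2 with simplices:

  0-simplices (9): [1], [2], [3], [4], [5], [6], [7], [8], [9]
  1-simplices (27): (27 of them)
  2-simplices (18): [1,2,3], [1,2,9], [1,3,4], [1,4,5], [1,5,6], [1,6,9], [2,3,8], [2,5,7], [2,5,8], [2,7,9], [3,4,7], [3,7,9], [3,8,9], [4,5,8], [4,6,7], [4,6,8], [5,6,7], [6,8,9]

giving chain groups C_0 ≅ Z^9, C_1 ≅ Z^27, C_2 ≅ Z^18.

∂_1: C_1 → C_0 is given by ∂[p,q] = [q] − [p]. For instance
  ∂[1,9] = [9] − [1].
The 9×27 boundary matrix has rank 8 and Smith normal form diag(1,1,1,1,1,1,1,1).

The boundary map ∂_2: C_2 → C_1 acts by ∂[p,q,r] = [q,r] − [p,r] + [p,q]. For instance
  ∂[5,6,7] = [6,7] − [5,7] + [5,6],
  ∂[1,2,3] = [2,3] − [1,3] + [1,2].
The 27×18 boundary matrix has rank 18 and Smith normal form diag(1,1,1,1,1,1,1,1,1,1,1,1,1,1,1,1,1,2).

From H_k ≅ ker(∂_k) / im(∂_{k+1}) we obtain:

  H_0: rank C_0 − rank ∂_1 = 9 − 8 = 1, and the invariant factors of ∂_1 are all 1, so H_0 ≅ Z.
  H_1: rank ker ∂_1 − rank ∂_2 = (27 − 8) − 18 = 1, and ∂_2 has invariant factor 2 > 1, so H_1 ≅ Z ⊕ Z/2Z.
  H_2: rank ker ∂_2 − rank ∂_3 = (18 − 18) − 0 = 0, and there is no ∂_3, so H_2 ≅ 0.

H_0 = Z,  H_1 = Z ⊕ Z/2Z,  H_2 = 0.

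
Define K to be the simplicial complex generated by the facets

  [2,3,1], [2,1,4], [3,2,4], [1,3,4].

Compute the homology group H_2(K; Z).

We work with the vertex ordering 1 < 2 < 3 < 4. The simplices of K, each written with vertices in increasing order, are:

  0-simplices (4): [1], [2], [3], [4]
  1-simplices (6): [1,2], [1,3], [1,4], [2,3], [2,4], [3,4]
  2-simplices (4): [1,2,3], [1,2,4], [1,3,4], [2,3,4]

so the chain groups are C_0 ≅ Z^4, C_1 ≅ Z^6, C_2 ≅ Z^4.

Boundary ∂_1: C_1 → C_0 is given by ∂[p,q] = [q] − [p].
The 4×6 boundary matrix has rank 3 and Smith normal form diag(1,1,1).

∂_2: C_2 → C_1 acts by ∂[p,q,r] = [q,r] − [p,r] + [p,q]. For instance
  ∂[1,2,4] = [2,4] − [1,4] + [1,2],
  ∂[1,3,4] = [3,4] − [1,4] + [1,3].
This gives a 6×4 integer matrix of rank 3; reducing to Smith normal form yields diagonal entries (1,1,1).

From H_k ≅ ker(∂_k) / im(∂_{k+1}) we obtain:

  H_2: rank ker ∂_2 − rank ∂_3 = (4 − 3) − 0 = 1, and there is no ∂_3, so H_2 = Z.

H_2 = Z.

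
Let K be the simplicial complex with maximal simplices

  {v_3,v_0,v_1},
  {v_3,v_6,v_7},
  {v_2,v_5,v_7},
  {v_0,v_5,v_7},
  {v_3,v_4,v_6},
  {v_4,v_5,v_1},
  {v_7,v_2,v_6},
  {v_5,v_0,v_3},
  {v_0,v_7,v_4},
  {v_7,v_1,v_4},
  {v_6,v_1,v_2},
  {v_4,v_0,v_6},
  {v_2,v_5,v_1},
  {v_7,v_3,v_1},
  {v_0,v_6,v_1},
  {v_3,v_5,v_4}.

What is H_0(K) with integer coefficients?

H_0 = Z.

We work with the vertex ordering v_0 < v_1 < v_2 < v_3 < v_4 < v_5 < v_6 < v_7. The simplices of K, each written with vertices in increasing order, are:

  0-simplices (8): [v_0], [v_1], [v_2], [v_3], [v_4], [v_5], [v_6], [v_7]
  1-simplices (24): (24 of them)
  2-simplices (16): (16 of them)

giving chain groups C_0 ≅ Z^8, C_1 ≅ Z^24, C_2 ≅ Z^16.

∂_1: C_1 → C_0 maps an edge to its endpoints' difference, ∂[p,q] = q − p. For instance
  ∂[v_1,v_4] = [v_4] − [v_1].
The 8×24 boundary matrix has rank 7 and Smith normal form diag(1,1,1,1,1,1,1).

The boundary map ∂_2: C_2 → C_1 sends each 2-simplex [p,q,r] to [q,r] − [p,r] + [p,q]. For instance
  ∂[v_1,v_4,v_5] = [v_4,v_5] − [v_1,v_5] + [v_1,v_4],
  ∂[v_1,v_2,v_6] = [v_2,v_6] − [v_1,v_6] + [v_1,v_2].
As a 24×16 matrix over Z this has rank 15, with invariant factors (1,1,1,1,1,1,1,1,1,1,1,1,1,1,1).

From H_k ≅ ker(∂_k) / im(∂_{k+1}) we obtain:

  H_0: rank C_0 − rank ∂_1 = 8 − 7 = 1, and the invariant factors of ∂_1 are all 1, so H_0 ≅ Z.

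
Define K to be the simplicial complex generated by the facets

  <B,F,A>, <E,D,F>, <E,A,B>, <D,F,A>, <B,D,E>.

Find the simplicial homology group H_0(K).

K has 5 vertices, 10 edges, 5 triangles.
rank ∂_0 = 0, rank ∂_1 = 4 ⇒ b_0 = 5 − 0 − 4 = 1; all invariant factors of ∂_1 are 1 so no torsion. So H_0 = Z.

H_0 = Z.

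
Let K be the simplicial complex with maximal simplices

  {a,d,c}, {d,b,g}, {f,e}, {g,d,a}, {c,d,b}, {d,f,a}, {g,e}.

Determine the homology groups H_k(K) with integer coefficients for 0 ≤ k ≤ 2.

We work with the vertex ordering a < b < c < d < e < f < g. The simplices of K, each written with vertices in increasing order, are:

  0-simplices (7): a, b, c, d, e, f, g
  1-simplices (12): ac, ad, af, ag, bc, bd, bg, cd, df, dg, ef, eg
  2-simplices (5): acd, adf, adg, bcd, bdg

Hence C_0 ≅ Z^7, C_1 ≅ Z^12, C_2 ≅ Z^5.

Boundary ∂_1: C_1 → C_0 is given by ∂[p,q] = [q] − [p].
The resulting 7×12 matrix has rank 6, and its Smith normal form has invariant factors (1,1,1,1,1,1).

∂_2: C_2 → C_1 sends each 2-simplex [p,q,r] to [q,r] − [p,r] + [p,q]. For instance
  ∂adg = dg − ag + ad,
  ∂bdg = dg − bg + bd.
This gives a 12×5 integer matrix of rank 5; reducing to Smith normal form yields diagonal entries (1,1,1,1,1).

Reading off H_k = ker ∂_k / im ∂_{k+1}:

  H_0: rank C_0 − rank ∂_1 = 7 − 6 = 1, and the invariant factors of ∂_1 are all 1, so H_0 ≅ Z.
  H_1: rank ker ∂_1 − rank ∂_2 = (12 − 6) − 5 = 1, and the invariant factors of ∂_2 are all 1, so H_1 ≅ Z.
  H_2: rank ker ∂_2 − rank ∂_3 = (5 − 5) − 0 = 0, and there is no ∂_3, so H_2 ≅ 0.

As a check, the Euler characteristic is 7 − 12 + 5 = 0, which agrees with 1 − 1 + 0 = 0.

H_0 ≅ Z,  H_1 ≅ Z,  H_2 = 0.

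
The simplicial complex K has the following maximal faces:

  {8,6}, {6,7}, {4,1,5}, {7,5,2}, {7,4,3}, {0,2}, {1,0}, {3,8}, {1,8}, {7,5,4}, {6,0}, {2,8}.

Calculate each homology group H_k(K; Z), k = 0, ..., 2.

K has 9 vertices, 17 edges, 4 triangles.
rank ∂_0 = 0, rank ∂_1 = 8 ⇒ b_0 = 9 − 0 − 8 = 1; all invariant factors of ∂_1 are 1 so no torsion. So H_0 ≅ Z.
rank ∂_1 = 8, rank ∂_2 = 4 ⇒ b_1 = 17 − 8 − 4 = 5; all invariant factors of ∂_2 are 1 so no torsion. So H_1 ≅ Z^5.
rank ∂_2 = 4, rank ∂_3 = 0 ⇒ b_2 = 4 − 4 − 0 = 0. So H_2 ≅ 0.

H_0 = Z,  H_1 = Z^5,  H_2 = 0.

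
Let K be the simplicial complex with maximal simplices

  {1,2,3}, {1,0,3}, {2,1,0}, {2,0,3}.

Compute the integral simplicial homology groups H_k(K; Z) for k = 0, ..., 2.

H_0 = Z,  H_1 = 0,  H_2 = Z.

Take the total order 0 < 1 < 2 < 3 on the vertex set. Then K (dimension 2) consists of the simplices:

  0-simplices (4): [0], [1], [2], [3]
  1-simplices (6): [0,1], [0,2], [0,3], [1,2], [1,3], [2,3]
  2-simplices (4): [0,1,2], [0,1,3], [0,2,3], [1,2,3]

Hence C_0 ≅ Z^4, C_1 ≅ Z^6, C_2 ≅ Z^4.

Boundary ∂_1: C_1 → C_0 is given by ∂[p,q] = [q] − [p]. For instance
  ∂[0,1] = [1] − [0].
As a 4×6 matrix over Z this has rank 3, with invariant factors (1,1,1).

∂_2: C_2 → C_1 maps a triangle to the signed sum of its edges. For instance
  ∂[1,2,3] = [2,3] − [1,3] + [1,2],
  ∂[0,1,3] = [1,3] − [0,3] + [0,1].
This gives a 6×4 integer matrix of rank 3; reducing to Smith normal form yields diagonal entries (1,1,1).

Reading off H_k = ker ∂_k / im ∂_{k+1}:

  H_0: rank C_0 − rank ∂_1 = 4 − 3 = 1, and the invariant factors of ∂_1 are all 1, so H_0 = Z.
  H_1: rank ker ∂_1 − rank ∂_2 = (6 − 3) − 3 = 0, and the invariant factors of ∂_2 are all 1, so H_1 = 0.
  H_2: rank ker ∂_2 − rank ∂_3 = (4 − 3) − 0 = 1, and there is no ∂_3, so H_2 = Z.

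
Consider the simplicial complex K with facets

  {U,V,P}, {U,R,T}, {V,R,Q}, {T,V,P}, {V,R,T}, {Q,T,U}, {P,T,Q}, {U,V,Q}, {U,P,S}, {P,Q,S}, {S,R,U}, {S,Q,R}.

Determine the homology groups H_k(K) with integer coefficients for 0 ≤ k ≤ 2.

H_0 = Z,  H_1 = Z/2,  H_2 = 0.

Order the vertices as P < Q < R < S < T < U < V. Listing each simplex with vertices in this order, K has dimension 2 with simplices:

  0-simplices (7): P, Q, R, S, T, U, V
  1-simplices (18): PQ, PS, PT, PU, PV, QR, QS, QT, QU, QV, RS, RT, RU, RV, SU, TU, TV, UV
  2-simplices (12): PQS, PQT, PSU, PTV, PUV, QRS, QRV, QTU, QUV, RSU, RTU, RTV

Hence C_0 ≅ Z^7, C_1 ≅ Z^18, C_2 ≅ Z^12.

The boundary map ∂_1: C_1 → C_0 is given by ∂[p,q] = [q] − [p].
As a 7×18 matrix over Z this has rank 6, with invariant factors (1,1,1,1,1,1).

∂_2: C_2 → C_1 sends each 2-simplex [p,q,r] to [q,r] − [p,r] + [p,q]. For instance
  ∂RSU = SU − RU + RS,
  ∂QRV = RV − QV + QR.
As a 18×12 matrix over Z this has rank 12, with invariant factors (1,1,1,1,1,1,1,1,1,1,1,2).

Reading off H_k = ker ∂_k / im ∂_{k+1}:

  H_0: rank C_0 − rank ∂_1 = 7 − 6 = 1, and the invariant factors of ∂_1 are all 1, so H_0 = Z.
  H_1: rank ker ∂_1 − rank ∂_2 = (18 − 6) − 12 = 0, and ∂_2 has invariant factor 2 > 1, so H_1 = Z/2.
  H_2: rank ker ∂_2 − rank ∂_3 = (12 − 12) − 0 = 0, and there is no ∂_3, so H_2 = 0.

(K is a triangulation of the real projective plane RP^2.)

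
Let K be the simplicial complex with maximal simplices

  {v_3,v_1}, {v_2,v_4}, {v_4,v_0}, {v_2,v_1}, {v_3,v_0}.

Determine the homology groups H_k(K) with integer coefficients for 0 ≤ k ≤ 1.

Take the total order v_0 < v_1 < v_2 < v_3 < v_4 on the vertex set. Then K (dimension 1) consists of the simplices:

  0-simplices (5): [v_0], [v_1], [v_2], [v_3], [v_4]
  1-simplices (5): [v_0,v_3], [v_0,v_4], [v_1,v_2], [v_1,v_3], [v_2,v_4]

Hence C_0 ≅ Z^5, C_1 ≅ Z^5.

∂_1: C_1 → C_0 is given by ∂[p,q] = [q] − [p].
The 5×5 boundary matrix has rank 4 and Smith normal form diag(1,1,1,1).

From H_k ≅ ker(∂_k) / im(∂_{k+1}) we obtain:

  H_0: rank C_0 − rank ∂_1 = 5 − 4 = 1, and the invariant factors of ∂_1 are all 1, so H_0 = Z.
  H_1: rank ker ∂_1 − rank ∂_2 = (5 − 4) − 0 = 1, and there is no ∂_2, so H_1 = Z.

H_0 ≅ Z,  H_1 ≅ Z.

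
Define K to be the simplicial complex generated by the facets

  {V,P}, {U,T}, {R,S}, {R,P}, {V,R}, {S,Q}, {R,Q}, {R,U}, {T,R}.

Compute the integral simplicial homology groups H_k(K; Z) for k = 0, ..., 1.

H_0 ≅ Z,  H_1 ≅ Z^3.

We work with the vertex ordering P < Q < R < S < T < U < V. The simplices of K, each written with vertices in increasing order, are:

  0-simplices (7): P, Q, R, S, T, U, V
  1-simplices (9): PR, PV, QR, QS, RS, RT, RU, RV, TU

giving chain groups C_0 ≅ Z^7, C_1 ≅ Z^9.

Boundary ∂_1: C_1 → C_0 is given by ∂[p,q] = [q] − [p].
As a 7×9 matrix over Z this has rank 6, with invariant factors (1,1,1,1,1,1).

Computing H_k = (kernel of ∂_k) / (image of ∂_{k+1}):

  H_0: rank C_0 − rank ∂_1 = 7 − 6 = 1, and the invariant factors of ∂_1 are all 1, so H_0 = Z.
  H_1: rank ker ∂_1 − rank ∂_2 = (9 − 6) − 0 = 3, and there is no ∂_2, so H_1 = Z^3.

(K is a triangulation of a wedge of 3 circles.)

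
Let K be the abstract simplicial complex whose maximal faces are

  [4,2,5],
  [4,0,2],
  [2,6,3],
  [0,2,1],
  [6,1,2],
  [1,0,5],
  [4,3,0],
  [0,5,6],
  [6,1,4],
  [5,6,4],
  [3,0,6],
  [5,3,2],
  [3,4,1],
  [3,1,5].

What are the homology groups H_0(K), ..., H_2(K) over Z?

Order the vertices as 0 < 1 < 2 < 3 < 4 < 5 < 6. Listing each simplex with vertices in this order, K has dimension 2 with simplices:

  0-simplices (7): [0], [1], [2], [3], [4], [5], [6]
  1-simplices (21): [0,1], [0,2], [0,3], [0,4], [0,5], [0,6], [1,2], [1,3], [1,4], [1,5], [1,6], [2,3], [2,4], [2,5], [2,6], [3,4], [3,5], [3,6], [4,5], [4,6], [5,6]
  2-simplices (14): [0,1,2], [0,1,5], [0,2,4], [0,3,4], [0,3,6], [0,5,6], [1,2,6], [1,3,4], [1,3,5], [1,4,6], [2,3,5], [2,3,6], [2,4,5], [4,5,6]

so the chain groups are C_0 ≅ Z^7, C_1 ≅ Z^21, C_2 ≅ Z^14.

Boundary ∂_1: C_1 → C_0 sends each edge [p,q] (with p < q) to q − p. For instance
  ∂[1,5] = [5] − [1].
The resulting 7×21 matrix has rank 6, and its Smith normal form has invariant factors (1,1,1,1,1,1).

∂_2: C_2 → C_1 acts by ∂[p,q,r] = [q,r] − [p,r] + [p,q]. For instance
  ∂[4,5,6] = [5,6] − [4,6] + [4,5],
  ∂[1,4,6] = [4,6] − [1,6] + [1,4].
As a 21×14 matrix over Z this has rank 13, with invariant factors (1,1,1,1,1,1,1,1,1,1,1,1,1).

Now H_k = ker ∂_k / im ∂_{k+1}, so:

  H_0: rank C_0 − rank ∂_1 = 7 − 6 = 1, and the invariant factors of ∂_1 are all 1, so H_0 = Z.
  H_1: rank ker ∂_1 − rank ∂_2 = (21 − 6) − 13 = 2, and the invariant factors of ∂_2 are all 1, so H_1 = Z^2.
  H_2: rank ker ∂_2 − rank ∂_3 = (14 − 13) − 0 = 1, and there is no ∂_3, so H_2 = Z.

As a check, the Euler characteristic is 7 − 21 + 14 = 0, which agrees with 1 − 2 + 1 = 0.
(K is a triangulation of the torus T^2.)

H_0 = Z,  H_1 = Z^2,  H_2 = Z.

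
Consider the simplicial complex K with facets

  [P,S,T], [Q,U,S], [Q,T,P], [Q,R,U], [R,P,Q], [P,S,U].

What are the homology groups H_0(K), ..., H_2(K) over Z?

Order the vertices as P < Q < R < S < T < U. Listing each simplex with vertices in this order, K has dimension 2 with simplices:

  0-simplices (6): P, Q, R, S, T, U
  1-simplices (12): PQ, PR, PS, PT, PU, QR, QS, QT, QU, RU, ST, SU
  2-simplices (6): PQR, PQT, PST, PSU, QRU, QSU

giving chain groups C_0 ≅ Z^6, C_1 ≅ Z^12, C_2 ≅ Z^6.

The boundary map ∂_1: C_1 → C_0 is given by ∂[p,q] = [q] − [p]. For instance
  ∂QT = T − Q.
This gives a 6×12 integer matrix of rank 5; reducing to Smith normal form yields diagonal entries (1,1,1,1,1).

∂_2: C_2 → C_1 maps a triangle to the signed sum of its edges. For instance
  ∂QRU = RU − QU + QR,
  ∂PQR = QR − PR + PQ.
The resulting 12×6 matrix has rank 6, and its Smith normal form has invariant factors (1,1,1,1,1,1).

From H_k ≅ ker(∂_k) / im(∂_{k+1}) we obtain:

  H_0: rank C_0 − rank ∂_1 = 6 − 5 = 1, and the invariant factors of ∂_1 are all 1, so H_0 ≅ Z.
  H_1: rank ker ∂_1 − rank ∂_2 = (12 − 5) − 6 = 1, and the invariant factors of ∂_2 are all 1, so H_1 ≅ Z.
  H_2: rank ker ∂_2 − rank ∂_3 = (6 − 6) − 0 = 0, and there is no ∂_3, so H_2 ≅ 0.

H_0 = Z,  H_1 = Z,  H_2 = 0.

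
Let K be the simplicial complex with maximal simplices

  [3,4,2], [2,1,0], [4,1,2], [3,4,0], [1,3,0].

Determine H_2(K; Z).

H_2 = 0.

Order the vertices as 0 < 1 < 2 < 3 < 4. Listing each simplex with vertices in this order, K has dimension 2 with simplices:

  0-simplices (5): [0], [1], [2], [3], [4]
  1-simplices (10): [0,1], [0,2], [0,3], [0,4], [1,2], [1,3], [1,4], [2,3], [2,4], [3,4]
  2-simplices (5): [0,1,2], [0,1,3], [0,3,4], [1,2,4], [2,3,4]

giving chain groups C_0 ≅ Z^5, C_1 ≅ Z^10, C_2 ≅ Z^5.

∂_1: C_1 → C_0 is given by ∂[p,q] = [q] − [p]. For instance
  ∂[0,4] = [4] − [0].
The resulting 5×10 matrix has rank 4, and its Smith normal form has invariant factors (1,1,1,1).

∂_2: C_2 → C_1 acts by ∂[p,q,r] = [q,r] − [p,r] + [p,q]. For instance
  ∂[2,3,4] = [3,4] − [2,4] + [2,3],
  ∂[0,3,4] = [3,4] − [0,4] + [0,3].
The 10×5 boundary matrix has rank 5 and Smith normal form diag(1,1,1,1,1).

Computing H_k = (kernel of ∂_k) / (image of ∂_{k+1}):

  H_2: rank ker ∂_2 − rank ∂_3 = (5 − 5) − 0 = 0, and there is no ∂_3, so H_2 = 0.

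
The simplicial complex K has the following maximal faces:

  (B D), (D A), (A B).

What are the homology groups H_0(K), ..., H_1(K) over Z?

Fix the vertex order A < B < D and write every simplex with vertices in increasing order. Then dim K = 1 and the simplices of K are:

  0-simplices (3): A, B, D
  1-simplices (3): AB, AD, BD

so the chain groups are C_0 ≅ Z^3, C_1 ≅ Z^3.

∂_1: C_1 → C_0 sends each edge [p,q] (with p < q) to q − p.
The 3×3 boundary matrix has rank 2 and Smith normal form diag(1,1).

Computing H_k = (kernel of ∂_k) / (image of ∂_{k+1}):

  H_0: rank C_0 − rank ∂_1 = 3 − 2 = 1, and the invariant factors of ∂_1 are all 1, so H_0 ≅ Z.
  H_1: rank ker ∂_1 − rank ∂_2 = (3 − 2) − 0 = 1, and there is no ∂_2, so H_1 ≅ Z.

As a check, the Euler characteristic is 3 − 3 = 0, which agrees with 1 − 1 = 0.

H_0 = Z,  H_1 = Z.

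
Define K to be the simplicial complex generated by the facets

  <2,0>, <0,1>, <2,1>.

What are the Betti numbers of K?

Take the total order 0 < 1 < 2 on the vertex set. Then K (dimension 1) consists of the simplices:

  0-simplices (3): [0], [1], [2]
  1-simplices (3): [0,1], [0,2], [1,2]

giving chain groups C_0 ≅ Z^3, C_1 ≅ Z^3.

Boundary ∂_1: C_1 → C_0 sends each edge [p,q] (with p < q) to q − p. For instance
  ∂[1,2] = [2] − [1].
As a 3×3 matrix over Z this has rank 2, with invariant factors (1,1).

Reading off H_k = ker ∂_k / im ∂_{k+1}:

  H_0: rank C_0 − rank ∂_1 = 3 − 2 = 1, and the invariant factors of ∂_1 are all 1, so H_0 = Z.
  H_1: rank ker ∂_1 − rank ∂_2 = (3 − 2) − 0 = 1, and there is no ∂_2, so H_1 = Z.

As a check, the Euler characteristic is 3 − 3 = 0, which agrees with 1 − 1 = 0.

Hence the Betti numbers are b_0 = 1, b_1 = 1.

b_0 = 1, b_1 = 1.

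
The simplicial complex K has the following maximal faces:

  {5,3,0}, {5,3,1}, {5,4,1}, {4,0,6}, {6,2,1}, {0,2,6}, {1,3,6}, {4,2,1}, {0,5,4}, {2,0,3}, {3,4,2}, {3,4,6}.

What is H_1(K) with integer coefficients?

K has 7 vertices, 18 edges, 12 triangles.
rank ∂_1 = 6, rank ∂_2 = 12 ⇒ b_1 = 18 − 6 − 12 = 0; ∂_2 has invariant factor(s) [2] giving torsion. So H_1 ≅ Z/2.

H_1 ≅ Z/2.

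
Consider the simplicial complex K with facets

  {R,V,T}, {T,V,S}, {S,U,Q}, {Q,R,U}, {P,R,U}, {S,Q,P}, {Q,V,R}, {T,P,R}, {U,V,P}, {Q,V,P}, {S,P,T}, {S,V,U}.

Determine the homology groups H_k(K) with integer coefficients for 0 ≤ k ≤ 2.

We work with the vertex ordering P < Q < R < S < T < U < V. The simplices of K, each written with vertices in increasing order, are:

  0-simplices (7): P, Q, R, S, T, U, V
  1-simplices (18): PQ, PR, PS, PT, PU, PV, QR, QS, QU, QV, RT, RU, RV, ST, SU, SV, TV, UV
  2-simplices (12): PQS, PQV, PRT, PRU, PST, PUV, QRU, QRV, QSU, RTV, STV, SUV

so the chain groups are C_0 ≅ Z^7, C_1 ≅ Z^18, C_2 ≅ Z^12.

The boundary map ∂_1: C_1 → C_0 sends each edge [p,q] (with p < q) to q − p. For instance
  ∂PT = T − P.
This gives a 7×18 integer matrix of rank 6; reducing to Smith normal form yields diagonal entries (1,1,1,1,1,1).

The boundary map ∂_2: C_2 → C_1 sends each 2-simplex [p,q,r] to [q,r] − [p,r] + [p,q]. For instance
  ∂SUV = UV − SV + SU,
  ∂RTV = TV − RV + RT.
This gives a 18×12 integer matrix of rank 12; reducing to Smith normal form yields diagonal entries (1,1,1,1,1,1,1,1,1,1,1,2).

Computing H_k = (kernel of ∂_k) / (image of ∂_{k+1}):

  H_0: rank C_0 − rank ∂_1 = 7 − 6 = 1, and the invariant factors of ∂_1 are all 1, so H_0 = Z.
  H_1: rank ker ∂_1 − rank ∂_2 = (18 − 6) − 12 = 0, and ∂_2 has invariant factor 2 > 1, so H_1 = Z_2.
  H_2: rank ker ∂_2 − rank ∂_3 = (12 − 12) − 0 = 0, and there is no ∂_3, so H_2 = 0.

As a check, the Euler characteristic is 7 − 18 + 12 = 1, which agrees with 1 − 0 + 0 = 1.

H_0 = Z,  H_1 = Z_2,  H_2 = 0.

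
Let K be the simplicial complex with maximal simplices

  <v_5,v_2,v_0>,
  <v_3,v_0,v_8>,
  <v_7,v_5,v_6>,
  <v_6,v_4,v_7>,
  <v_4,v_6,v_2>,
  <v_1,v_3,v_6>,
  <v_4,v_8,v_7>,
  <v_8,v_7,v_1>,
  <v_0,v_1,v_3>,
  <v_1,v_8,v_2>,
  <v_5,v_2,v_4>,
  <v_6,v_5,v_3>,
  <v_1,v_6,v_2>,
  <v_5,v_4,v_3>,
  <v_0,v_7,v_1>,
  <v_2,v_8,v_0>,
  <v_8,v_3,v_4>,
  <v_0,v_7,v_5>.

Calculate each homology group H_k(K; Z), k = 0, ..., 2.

H_0 = Z,  H_1 = Z ⊕ Z/2,  H_2 = 0.

Fix the vertex order v_0 < v_1 < v_2 < v_3 < v_4 < v_5 < v_6 < v_7 < v_8 and write every simplex with vertices in increasing order. Then dim K = 2 and the simplices of K are:

  0-simplices (9): [v_0], [v_1], [v_2], [v_3], [v_4], [v_5], [v_6], [v_7], [v_8]
  1-simplices (27): (27 of them)
  2-simplices (18): (18 of them)

Hence C_0 ≅ Z^9, C_1 ≅ Z^27, C_2 ≅ Z^18.

Boundary ∂_1: C_1 → C_0 maps an edge to its endpoints' difference, ∂[p,q] = q − p. For instance
  ∂[v_1,v_2] = [v_2] − [v_1].
The 9×27 boundary matrix has rank 8 and Smith normal form diag(1,1,1,1,1,1,1,1).

Boundary ∂_2: C_2 → C_1 maps a triangle to the signed sum of its edges. For instance
  ∂[v_1,v_2,v_8] = [v_2,v_8] − [v_1,v_8] + [v_1,v_2],
  ∂[v_4,v_7,v_8] = [v_7,v_8] − [v_4,v_8] + [v_4,v_7].
This gives a 27×18 integer matrix of rank 18; reducing to Smith normal form yields diagonal entries (1,1,1,1,1,1,1,1,1,1,1,1,1,1,1,1,1,2).

Computing H_k = (kernel of ∂_k) / (image of ∂_{k+1}):

  H_0: rank C_0 − rank ∂_1 = 9 − 8 = 1, and the invariant factors of ∂_1 are all 1, so H_0 = Z.
  H_1: rank ker ∂_1 − rank ∂_2 = (27 − 8) − 18 = 1, and ∂_2 has invariant factor 2 > 1, so H_1 = Z ⊕ Z/2.
  H_2: rank ker ∂_2 − rank ∂_3 = (18 − 18) − 0 = 0, and there is no ∂_3, so H_2 = 0.

As a check, the Euler characteristic is 9 − 27 + 18 = 0, which agrees with 1 − 1 + 0 = 0.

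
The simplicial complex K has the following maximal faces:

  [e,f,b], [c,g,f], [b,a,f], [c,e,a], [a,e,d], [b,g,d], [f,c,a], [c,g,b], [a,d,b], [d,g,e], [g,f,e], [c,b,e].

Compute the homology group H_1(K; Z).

Take the total order a < b < c < d < e < f < g on the vertex set. Then K (dimension 2) consists of the simplices:

  0-simplices (7): a, b, c, d, e, f, g
  1-simplices (18): ab, ac, ad, ae, af, bc, bd, be, bf, bg, ce, cf, cg, de, dg, ef, eg, fg
  2-simplices (12): abd, abf, ace, acf, ade, bce, bcg, bdg, bef, cfg, deg, efg

Hence C_0 ≅ Z^7, C_1 ≅ Z^18, C_2 ≅ Z^12.

The boundary map ∂_1: C_1 → C_0 is given by ∂[p,q] = [q] − [p]. For instance
  ∂ab = b − a.
The 7×18 boundary matrix has rank 6 and Smith normal form diag(1,1,1,1,1,1).

The boundary map ∂_2: C_2 → C_1 maps a triangle to the signed sum of its edges. For instance
  ∂bef = ef − bf + be,
  ∂bce = ce − be + bc.
The 18×12 boundary matrix has rank 12 and Smith normal form diag(1,1,1,1,1,1,1,1,1,1,1,2).

Now H_k = ker ∂_k / im ∂_{k+1}, so:

  H_1: rank ker ∂_1 − rank ∂_2 = (18 − 6) − 12 = 0, and ∂_2 has invariant factor 2 > 1, so H_1 = Z/2Z.

(K is a triangulation of the real projective plane RP^2.)

H_1 = Z/2Z.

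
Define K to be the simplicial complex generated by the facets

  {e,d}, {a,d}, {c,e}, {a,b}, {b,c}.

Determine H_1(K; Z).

We work with the vertex ordering a < b < c < d < e. The simplices of K, each written with vertices in increasing order, are:

  0-simplices (5): a, b, c, d, e
  1-simplices (5): ab, ad, bc, ce, de

so the chain groups are C_0 ≅ Z^5, C_1 ≅ Z^5.

The boundary map ∂_1: C_1 → C_0 maps an edge to its endpoints' difference, ∂[p,q] = q − p.
The 5×5 boundary matrix has rank 4 and Smith normal form diag(1,1,1,1).

Computing H_k = (kernel of ∂_k) / (image of ∂_{k+1}):

  H_1: rank ker ∂_1 − rank ∂_2 = (5 − 4) − 0 = 1, and there is no ∂_2, so H_1 ≅ Z.

(K is a triangulation of the circle S^1.)

H_1 = Z.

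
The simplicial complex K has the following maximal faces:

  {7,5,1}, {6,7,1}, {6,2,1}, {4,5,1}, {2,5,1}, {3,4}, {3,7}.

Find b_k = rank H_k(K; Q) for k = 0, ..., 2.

We work with the vertex ordering 1 < 2 < 3 < 4 < 5 < 6 < 7. The simplices of K, each written with vertices in increasing order, are:

  0-simplices (7): [1], [2], [3], [4], [5], [6], [7]
  1-simplices (12): [1,2], [1,4], [1,5], [1,6], [1,7], [2,5], [2,6], [3,4], [3,7], [4,5], [5,7], [6,7]
  2-simplices (5): [1,2,5], [1,2,6], [1,4,5], [1,5,7], [1,6,7]

so the chain groups are C_0 ≅ Z^7, C_1 ≅ Z^12, C_2 ≅ Z^5.

The boundary map ∂_1: C_1 → C_0 maps an edge to its endpoints' difference, ∂[p,q] = q − p.
The 7×12 boundary matrix has rank 6 and Smith normal form diag(1,1,1,1,1,1).

Boundary ∂_2: C_2 → C_1 maps a triangle to the signed sum of its edges. For instance
  ∂[1,5,7] = [5,7] − [1,7] + [1,5],
  ∂[1,2,5] = [2,5] − [1,5] + [1,2].
The 12×5 boundary matrix has rank 5 and Smith normal form diag(1,1,1,1,1).

Computing H_k = (kernel of ∂_k) / (image of ∂_{k+1}):

  H_0: rank C_0 − rank ∂_1 = 7 − 6 = 1, and the invariant factors of ∂_1 are all 1, so H_0 ≅ Z.
  H_1: rank ker ∂_1 − rank ∂_2 = (12 − 6) − 5 = 1, and the invariant factors of ∂_2 are all 1, so H_1 ≅ Z.
  H_2: rank ker ∂_2 − rank ∂_3 = (5 − 5) − 0 = 0, and there is no ∂_3, so H_2 ≅ 0.

Hence the Betti numbers are b_0 = 1, b_1 = 1, b_2 = 0.

b_0 = 1, b_1 = 1, b_2 = 0.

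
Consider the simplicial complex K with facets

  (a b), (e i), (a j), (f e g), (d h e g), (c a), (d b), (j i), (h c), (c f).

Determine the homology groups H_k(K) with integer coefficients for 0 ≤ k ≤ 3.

H_0 ≅ Z,  H_1 ≅ Z^3,  H_2 = 0,  H_3 = 0.

Order the vertices as a < b < c < d < e < f < g < h < i < j. Listing each simplex with vertices in this order, K has dimension 3 with simplices:

  0-simplices (10): a, b, c, d, e, f, g, h, i, j
  1-simplices (16): ab, ac, aj, bd, cf, ch, de, dg, dh, ef, eg, eh, ei, fg, gh, ij
  2-simplices (5): deg, deh, dgh, efg, egh
  3-simplices (1): degh

giving chain groups C_0 ≅ Z^10, C_1 ≅ Z^16, C_2 ≅ Z^5, C_3 ≅ Z^1.

The boundary map ∂_1: C_1 → C_0 sends each edge [p,q] (with p < q) to q − p.
The 10×16 boundary matrix has rank 9 and Smith normal form diag(1,1,1,1,1,1,1,1,1).

The boundary map ∂_2: C_2 → C_1 acts by ∂[p,q,r] = [q,r] − [p,r] + [p,q]. For instance
  ∂deh = eh − dh + de,
  ∂efg = fg − eg + ef.
As a 16×5 matrix over Z this has rank 4, with invariant factors (1,1,1,1).

∂_3: C_3 → C_2 sends each 3-simplex σ to the alternating sum Σ_i (−1)^i (σ with its i-th vertex removed). For instance
  ∂degh = egh − dgh + deh − deg.
As a 5×1 matrix over Z this has rank 1, with invariant factors (1).

Now H_k = ker ∂_k / im ∂_{k+1}, so:

  H_0: rank C_0 − rank ∂_1 = 10 − 9 = 1, and the invariant factors of ∂_1 are all 1, so H_0 ≅ Z.
  H_1: rank ker ∂_1 − rank ∂_2 = (16 − 9) − 4 = 3, and the invariant factors of ∂_2 are all 1, so H_1 ≅ Z^3.
  H_2: rank ker ∂_2 − rank ∂_3 = (5 − 4) − 1 = 0, and the invariant factors of ∂_3 are all 1, so H_2 ≅ 0.
  H_3: rank ker ∂_3 − rank ∂_4 = (1 − 1) − 0 = 0, and there is no ∂_4, so H_3 ≅ 0.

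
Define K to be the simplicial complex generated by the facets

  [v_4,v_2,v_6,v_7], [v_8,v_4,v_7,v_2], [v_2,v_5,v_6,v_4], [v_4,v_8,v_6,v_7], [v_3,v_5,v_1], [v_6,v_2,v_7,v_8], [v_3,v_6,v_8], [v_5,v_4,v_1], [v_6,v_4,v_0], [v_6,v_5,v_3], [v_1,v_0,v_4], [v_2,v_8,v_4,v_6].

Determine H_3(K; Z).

H_3 ≅ Z.

Order the vertices as v_0 < v_1 < v_2 < v_3 < v_4 < v_5 < v_6 < v_7 < v_8. Listing each simplex with vertices in this order, K has dimension 3 with simplices:

  0-simplices (9): [v_0], [v_1], [v_2], [v_3], [v_4], [v_5], [v_6], [v_7], [v_8]
  1-simplices (22): (22 of them)
  2-simplices (19): (19 of them)
  3-simplices (6): [v_2,v_4,v_5,v_6], [v_2,v_4,v_6,v_7], [v_2,v_4,v_6,v_8], [v_2,v_4,v_7,v_8], [v_2,v_6,v_7,v_8], [v_4,v_6,v_7,v_8]

giving chain groups C_0 ≅ Z^9, C_1 ≅ Z^22, C_2 ≅ Z^19, C_3 ≅ Z^6.

Boundary ∂_1: C_1 → C_0 is given by ∂[p,q] = [q] − [p]. For instance
  ∂[v_4,v_5] = [v_5] − [v_4].
This gives a 9×22 integer matrix of rank 8; reducing to Smith normal form yields diagonal entries (1,1,1,1,1,1,1,1).

Boundary ∂_2: C_2 → C_1 maps a triangle to the signed sum of its edges. For instance
  ∂[v_4,v_6,v_8] = [v_6,v_8] − [v_4,v_8] + [v_4,v_6],
  ∂[v_4,v_6,v_7] = [v_6,v_7] − [v_4,v_7] + [v_4,v_6].
As a 22×19 matrix over Z this has rank 14, with invariant factors (1,1,1,1,1,1,1,1,1,1,1,1,1,1).

∂_3: C_3 → C_2 sends each 3-simplex σ to the alternating sum Σ_i (−1)^i (σ with its i-th vertex removed). For instance
  ∂[v_2,v_6,v_7,v_8] = [v_6,v_7,v_8] − [v_2,v_7,v_8] + [v_2,v_6,v_8] − [v_2,v_6,v_7],
  ∂[v_2,v_4,v_6,v_8] = [v_4,v_6,v_8] − [v_2,v_6,v_8] + [v_2,v_4,v_8] − [v_2,v_4,v_6].
As a 19×6 matrix over Z this has rank 5, with invariant factors (1,1,1,1,1).

Computing H_k = (kernel of ∂_k) / (image of ∂_{k+1}):

  H_3: rank ker ∂_3 − rank ∂_4 = (6 − 5) − 0 = 1, and there is no ∂_4, so H_3 ≅ Z.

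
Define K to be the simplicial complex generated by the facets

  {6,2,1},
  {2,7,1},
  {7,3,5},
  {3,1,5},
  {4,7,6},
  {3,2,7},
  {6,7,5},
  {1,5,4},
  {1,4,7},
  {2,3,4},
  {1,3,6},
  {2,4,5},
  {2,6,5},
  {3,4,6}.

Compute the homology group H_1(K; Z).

H_1 ≅ Z^2.

We work with the vertex ordering 1 < 2 < 3 < 4 < 5 < 6 < 7. The simplices of K, each written with vertices in increasing order, are:

  0-simplices (7): [1], [2], [3], [4], [5], [6], [7]
  1-simplices (21): [1,2], [1,3], [1,4], [1,5], [1,6], [1,7], [2,3], [2,4], [2,5], [2,6], [2,7], [3,4], [3,5], [3,6], [3,7], [4,5], [4,6], [4,7], [5,6], [5,7], [6,7]
  2-simplices (14): [1,2,6], [1,2,7], [1,3,5], [1,3,6], [1,4,5], [1,4,7], [2,3,4], [2,3,7], [2,4,5], [2,5,6], [3,4,6], [3,5,7], [4,6,7], [5,6,7]

so the chain groups are C_0 ≅ Z^7, C_1 ≅ Z^21, C_2 ≅ Z^14.

∂_1: C_1 → C_0 sends each edge [p,q] (with p < q) to q − p.
The resulting 7×21 matrix has rank 6, and its Smith normal form has invariant factors (1,1,1,1,1,1).

The boundary map ∂_2: C_2 → C_1 sends each 2-simplex [p,q,r] to [q,r] − [p,r] + [p,q]. For instance
  ∂[1,2,7] = [2,7] − [1,7] + [1,2],
  ∂[2,5,6] = [5,6] − [2,6] + [2,5].
The resulting 21×14 matrix has rank 13, and its Smith normal form has invariant factors (1,1,1,1,1,1,1,1,1,1,1,1,1).

Computing H_k = (kernel of ∂_k) / (image of ∂_{k+1}):

  H_1: rank ker ∂_1 − rank ∂_2 = (21 − 6) − 13 = 2, and the invariant factors of ∂_2 are all 1, so H_1 = Z^2.

(K is a triangulation of the torus T^2.)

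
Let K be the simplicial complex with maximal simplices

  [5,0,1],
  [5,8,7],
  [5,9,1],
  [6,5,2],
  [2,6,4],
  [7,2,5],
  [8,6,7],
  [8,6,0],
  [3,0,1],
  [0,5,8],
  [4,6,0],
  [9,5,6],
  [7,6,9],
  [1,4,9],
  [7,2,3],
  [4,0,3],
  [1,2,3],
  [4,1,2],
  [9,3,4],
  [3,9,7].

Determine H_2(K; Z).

Order the vertices as 0 < 1 < 2 < 3 < 4 < 5 < 6 < 7 < 8 < 9. Listing each simplex with vertices in this order, K has dimension 2 with simplices:

  0-simplices (10): [0], [1], [2], [3], [4], [5], [6], [7], [8], [9]
  1-simplices (30): (30 of them)
  2-simplices (20): (20 of them)

so the chain groups are C_0 ≅ Z^10, C_1 ≅ Z^30, C_2 ≅ Z^20.

Boundary ∂_1: C_1 → C_0 maps an edge to its endpoints' difference, ∂[p,q] = q − p. For instance
  ∂[2,3] = [3] − [2].
This gives a 10×30 integer matrix of rank 9; reducing to Smith normal form yields diagonal entries (1,1,1,1,1,1,1,1,1).

∂_2: C_2 → C_1 acts by ∂[p,q,r] = [q,r] − [p,r] + [p,q]. For instance
  ∂[0,5,8] = [5,8] − [0,8] + [0,5],
  ∂[5,7,8] = [7,8] − [5,8] + [5,7].
This gives a 30×20 integer matrix of rank 20; reducing to Smith normal form yields diagonal entries (1,1,1,1,1,1,1,1,1,1,1,1,1,1,1,1,1,1,1,2).

Reading off H_k = ker ∂_k / im ∂_{k+1}:

  H_2: rank ker ∂_2 − rank ∂_3 = (20 − 20) − 0 = 0, and there is no ∂_3, so H_2 = 0.

(K is a triangulation of the Klein bottle.)

H_2 ≅ 0.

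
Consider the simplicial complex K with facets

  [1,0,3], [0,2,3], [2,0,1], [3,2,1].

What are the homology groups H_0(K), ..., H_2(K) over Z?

We work with the vertex ordering 0 < 1 < 2 < 3. The simplices of K, each written with vertices in increasing order, are:

  0-simplices (4): [0], [1], [2], [3]
  1-simplices (6): [0,1], [0,2], [0,3], [1,2], [1,3], [2,3]
  2-simplices (4): [0,1,2], [0,1,3], [0,2,3], [1,2,3]

giving chain groups C_0 ≅ Z^4, C_1 ≅ Z^6, C_2 ≅ Z^4.

Boundary ∂_1: C_1 → C_0 sends each edge [p,q] (with p < q) to q − p.
This gives a 4×6 integer matrix of rank 3; reducing to Smith normal form yields diagonal entries (1,1,1).

Boundary ∂_2: C_2 → C_1 maps a triangle to the signed sum of its edges. For instance
  ∂[0,1,3] = [1,3] − [0,3] + [0,1],
  ∂[1,2,3] = [2,3] − [1,3] + [1,2].
This gives a 6×4 integer matrix of rank 3; reducing to Smith normal form yields diagonal entries (1,1,1).

Reading off H_k = ker ∂_k / im ∂_{k+1}:

  H_0: rank C_0 − rank ∂_1 = 4 − 3 = 1, and the invariant factors of ∂_1 are all 1, so H_0 ≅ Z.
  H_1: rank ker ∂_1 − rank ∂_2 = (6 − 3) − 3 = 0, and the invariant factors of ∂_2 are all 1, so H_1 ≅ 0.
  H_2: rank ker ∂_2 − rank ∂_3 = (4 − 3) − 0 = 1, and there is no ∂_3, so H_2 ≅ Z.

H_0 ≅ Z,  H_1 = 0,  H_2 ≅ Z.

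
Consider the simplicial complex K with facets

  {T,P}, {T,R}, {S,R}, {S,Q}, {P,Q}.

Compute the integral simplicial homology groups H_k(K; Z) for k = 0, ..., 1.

H_0 = Z,  H_1 = Z.

Take the total order P < Q < R < S < T on the vertex set. Then K (dimension 1) consists of the simplices:

  0-simplices (5): P, Q, R, S, T
  1-simplices (5): PQ, PT, QS, RS, RT

so the chain groups are C_0 ≅ Z^5, C_1 ≅ Z^5.

Boundary ∂_1: C_1 → C_0 sends each edge [p,q] (with p < q) to q − p.
The resulting 5×5 matrix has rank 4, and its Smith normal form has invariant factors (1,1,1,1).

From H_k ≅ ker(∂_k) / im(∂_{k+1}) we obtain:

  H_0: rank C_0 − rank ∂_1 = 5 − 4 = 1, and the invariant factors of ∂_1 are all 1, so H_0 ≅ Z.
  H_1: rank ker ∂_1 − rank ∂_2 = (5 − 4) − 0 = 1, and there is no ∂_2, so H_1 ≅ Z.

(K is a triangulation of the circle S^1.)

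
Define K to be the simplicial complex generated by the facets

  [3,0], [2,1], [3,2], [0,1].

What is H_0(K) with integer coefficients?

Fix the vertex order 0 < 1 < 2 < 3 and write every simplex with vertices in increasing order. Then dim K = 1 and the simplices of K are:

  0-simplices (4): [0], [1], [2], [3]
  1-simplices (4): [0,1], [0,3], [1,2], [2,3]

giving chain groups C_0 ≅ Z^4, C_1 ≅ Z^4.

Boundary ∂_1: C_1 → C_0 maps an edge to its endpoints' difference, ∂[p,q] = q − p. For instance
  ∂[2,3] = [3] − [2].
The resulting 4×4 matrix has rank 3, and its Smith normal form has invariant factors (1,1,1).

Now H_k = ker ∂_k / im ∂_{k+1}, so:

  H_0: rank C_0 − rank ∂_1 = 4 − 3 = 1, and the invariant factors of ∂_1 are all 1, so H_0 = Z.

H_0 = Z.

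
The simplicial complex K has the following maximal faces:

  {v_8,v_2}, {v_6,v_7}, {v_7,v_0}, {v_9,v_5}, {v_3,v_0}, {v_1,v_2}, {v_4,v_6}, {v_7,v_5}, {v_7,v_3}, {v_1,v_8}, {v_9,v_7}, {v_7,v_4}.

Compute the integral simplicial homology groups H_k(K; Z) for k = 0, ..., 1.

H_0 ≅ Z^2,  H_1 ≅ Z^4.

We work with the vertex ordering v_0 < v_1 < v_2 < v_3 < v_4 < v_5 < v_6 < v_7 < v_8 < v_9. The simplices of K, each written with vertices in increasing order, are:

  0-simplices (10): [v_0], [v_1], [v_2], [v_3], [v_4], [v_5], [v_6], [v_7], [v_8], [v_9]
  1-simplices (12): [v_0,v_3], [v_0,v_7], [v_1,v_2], [v_1,v_8], [v_2,v_8], [v_3,v_7], [v_4,v_6], [v_4,v_7], [v_5,v_7], [v_5,v_9], [v_6,v_7], [v_7,v_9]

so the chain groups are C_0 ≅ Z^10, C_1 ≅ Z^12.

The boundary map ∂_1: C_1 → C_0 sends each edge [p,q] (with p < q) to q − p. For instance
  ∂[v_6,v_7] = [v_7] − [v_6].
As a 10×12 matrix over Z this has rank 8, with invariant factors (1,1,1,1,1,1,1,1).

Computing H_k = (kernel of ∂_k) / (image of ∂_{k+1}):

  H_0: rank C_0 − rank ∂_1 = 10 − 8 = 2, and the invariant factors of ∂_1 are all 1, so H_0 = Z^2.
  H_1: rank ker ∂_1 − rank ∂_2 = (12 − 8) − 0 = 4, and there is no ∂_2, so H_1 = Z^4.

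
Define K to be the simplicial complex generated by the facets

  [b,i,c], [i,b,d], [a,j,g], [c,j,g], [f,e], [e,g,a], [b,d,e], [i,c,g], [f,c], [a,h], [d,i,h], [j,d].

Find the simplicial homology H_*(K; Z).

Order the vertices as a < b < c < d < e < f < g < h < i < j. Listing each simplex with vertices in this order, K has dimension 2 with simplices:

  0-simplices (10): a, b, c, d, e, f, g, h, i, j
  1-simplices (21): ae, ag, ah, aj, bc, bd, be, bi, cf, cg, ci, cj, de, dh, di, dj, ef, eg, gi, gj, hi
  2-simplices (8): aeg, agj, bci, bde, bdi, cgi, cgj, dhi

Hence C_0 ≅ Z^10, C_1 ≅ Z^21, C_2 ≅ Z^8.

∂_1: C_1 → C_0 sends each edge [p,q] (with p < q) to q − p. For instance
  ∂dj = j − d.
As a 10×21 matrix over Z this has rank 9, with invariant factors (1,1,1,1,1,1,1,1,1).

The boundary map ∂_2: C_2 → C_1 acts by ∂[p,q,r] = [q,r] − [p,r] + [p,q]. For instance
  ∂bdi = di − bi + bd,
  ∂bde = de − be + bd.
The 21×8 boundary matrix has rank 8 and Smith normal form diag(1,1,1,1,1,1,1,1).

From H_k ≅ ker(∂_k) / im(∂_{k+1}) we obtain:

  H_0: rank C_0 − rank ∂_1 = 10 − 9 = 1, and the invariant factors of ∂_1 are all 1, so H_0 ≅ Z.
  H_1: rank ker ∂_1 − rank ∂_2 = (21 − 9) − 8 = 4, and the invariant factors of ∂_2 are all 1, so H_1 ≅ Z^4.
  H_2: rank ker ∂_2 − rank ∂_3 = (8 − 8) − 0 = 0, and there is no ∂_3, so H_2 ≅ 0.

H_0 ≅ Z,  H_1 ≅ Z^4,  H_2 = 0.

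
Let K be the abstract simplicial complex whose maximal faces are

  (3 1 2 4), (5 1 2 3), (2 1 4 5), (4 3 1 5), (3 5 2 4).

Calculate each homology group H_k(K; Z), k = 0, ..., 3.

H_0 = Z,  H_1 = 0,  H_2 = 0,  H_3 = Z.

Fix the vertex order 1 < 2 < 3 < 4 < 5 and write every simplex with vertices in increasing order. Then dim K = 3 and the simplices of K are:

  0-simplices (5): [1], [2], [3], [4], [5]
  1-simplices (10): [1,2], [1,3], [1,4], [1,5], [2,3], [2,4], [2,5], [3,4], [3,5], [4,5]
  2-simplices (10): [1,2,3], [1,2,4], [1,2,5], [1,3,4], [1,3,5], [1,4,5], [2,3,4], [2,3,5], [2,4,5], [3,4,5]
  3-simplices (5): [1,2,3,4], [1,2,3,5], [1,2,4,5], [1,3,4,5], [2,3,4,5]

so the chain groups are C_0 ≅ Z^5, C_1 ≅ Z^10, C_2 ≅ Z^10, C_3 ≅ Z^5.

The boundary map ∂_1: C_1 → C_0 is given by ∂[p,q] = [q] − [p].
This gives a 5×10 integer matrix of rank 4; reducing to Smith normal form yields diagonal entries (1,1,1,1).

Boundary ∂_2: C_2 → C_1 acts by ∂[p,q,r] = [q,r] − [p,r] + [p,q]. For instance
  ∂[2,3,5] = [3,5] − [2,5] + [2,3],
  ∂[3,4,5] = [4,5] − [3,5] + [3,4].
This gives a 10×10 integer matrix of rank 6; reducing to Smith normal form yields diagonal entries (1,1,1,1,1,1).

∂_3: C_3 → C_2 sends each 3-simplex σ to the alternating sum Σ_i (−1)^i (σ with its i-th vertex removed). For instance
  ∂[1,2,3,5] = [2,3,5] − [1,3,5] + [1,2,5] − [1,2,3],
  ∂[1,2,3,4] = [2,3,4] − [1,3,4] + [1,2,4] − [1,2,3].
The resulting 10×5 matrix has rank 4, and its Smith normal form has invariant factors (1,1,1,1).

Now H_k = ker ∂_k / im ∂_{k+1}, so:

  H_0: rank C_0 − rank ∂_1 = 5 − 4 = 1, and the invariant factors of ∂_1 are all 1, so H_0 ≅ Z.
  H_1: rank ker ∂_1 − rank ∂_2 = (10 − 4) − 6 = 0, and the invariant factors of ∂_2 are all 1, so H_1 ≅ 0.
  H_2: rank ker ∂_2 − rank ∂_3 = (10 − 6) − 4 = 0, and the invariant factors of ∂_3 are all 1, so H_2 ≅ 0.
  H_3: rank ker ∂_3 − rank ∂_4 = (5 − 4) − 0 = 1, and there is no ∂_4, so H_3 ≅ Z.

As a check, the Euler characteristic is 5 − 10 + 10 − 5 = 0, which agrees with 1 − 0 + 0 − 1 = 0.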